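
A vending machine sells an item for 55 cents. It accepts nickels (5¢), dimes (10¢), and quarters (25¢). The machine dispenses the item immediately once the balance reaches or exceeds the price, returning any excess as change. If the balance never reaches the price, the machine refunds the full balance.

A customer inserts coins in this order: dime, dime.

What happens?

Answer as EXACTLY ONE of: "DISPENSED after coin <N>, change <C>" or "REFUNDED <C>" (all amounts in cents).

Answer: REFUNDED 20

Derivation:
Price: 55¢
Coin 1 (dime, 10¢): balance = 10¢
Coin 2 (dime, 10¢): balance = 20¢
All coins inserted, balance 20¢ < price 55¢ → REFUND 20¢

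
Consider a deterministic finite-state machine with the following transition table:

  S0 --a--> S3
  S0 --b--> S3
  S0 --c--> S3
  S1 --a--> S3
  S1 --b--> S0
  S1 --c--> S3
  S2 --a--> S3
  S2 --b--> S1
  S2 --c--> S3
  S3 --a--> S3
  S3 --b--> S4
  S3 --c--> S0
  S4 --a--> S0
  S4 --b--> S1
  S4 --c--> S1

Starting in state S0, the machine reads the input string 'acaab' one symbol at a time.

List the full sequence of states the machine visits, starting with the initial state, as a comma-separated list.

Start: S0
  read 'a': S0 --a--> S3
  read 'c': S3 --c--> S0
  read 'a': S0 --a--> S3
  read 'a': S3 --a--> S3
  read 'b': S3 --b--> S4

Answer: S0, S3, S0, S3, S3, S4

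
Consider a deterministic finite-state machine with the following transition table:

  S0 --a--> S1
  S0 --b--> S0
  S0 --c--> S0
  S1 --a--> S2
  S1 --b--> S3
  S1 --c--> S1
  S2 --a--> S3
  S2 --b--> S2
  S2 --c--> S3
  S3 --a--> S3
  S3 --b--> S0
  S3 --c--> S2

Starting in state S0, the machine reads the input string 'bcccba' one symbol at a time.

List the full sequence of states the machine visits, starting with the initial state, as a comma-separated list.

Start: S0
  read 'b': S0 --b--> S0
  read 'c': S0 --c--> S0
  read 'c': S0 --c--> S0
  read 'c': S0 --c--> S0
  read 'b': S0 --b--> S0
  read 'a': S0 --a--> S1

Answer: S0, S0, S0, S0, S0, S0, S1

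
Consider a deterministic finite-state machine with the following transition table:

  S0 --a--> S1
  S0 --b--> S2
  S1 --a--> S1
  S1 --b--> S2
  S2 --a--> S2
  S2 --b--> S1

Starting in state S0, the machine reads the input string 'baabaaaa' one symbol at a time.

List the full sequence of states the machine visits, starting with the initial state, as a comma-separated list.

Answer: S0, S2, S2, S2, S1, S1, S1, S1, S1

Derivation:
Start: S0
  read 'b': S0 --b--> S2
  read 'a': S2 --a--> S2
  read 'a': S2 --a--> S2
  read 'b': S2 --b--> S1
  read 'a': S1 --a--> S1
  read 'a': S1 --a--> S1
  read 'a': S1 --a--> S1
  read 'a': S1 --a--> S1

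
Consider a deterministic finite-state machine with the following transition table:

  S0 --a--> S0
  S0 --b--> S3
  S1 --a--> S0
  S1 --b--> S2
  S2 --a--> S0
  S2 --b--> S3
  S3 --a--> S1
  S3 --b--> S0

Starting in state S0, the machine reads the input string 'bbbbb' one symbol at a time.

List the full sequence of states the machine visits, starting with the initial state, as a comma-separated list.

Answer: S0, S3, S0, S3, S0, S3

Derivation:
Start: S0
  read 'b': S0 --b--> S3
  read 'b': S3 --b--> S0
  read 'b': S0 --b--> S3
  read 'b': S3 --b--> S0
  read 'b': S0 --b--> S3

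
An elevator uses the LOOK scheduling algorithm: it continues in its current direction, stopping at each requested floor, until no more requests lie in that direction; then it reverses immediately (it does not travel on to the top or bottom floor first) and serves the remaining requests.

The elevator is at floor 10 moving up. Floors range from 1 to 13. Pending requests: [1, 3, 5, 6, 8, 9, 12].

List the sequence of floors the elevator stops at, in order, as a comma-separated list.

Answer: 12, 9, 8, 6, 5, 3, 1

Derivation:
Current: 10, moving UP
Serve above first (ascending): [12]
Then reverse, serve below (descending): [9, 8, 6, 5, 3, 1]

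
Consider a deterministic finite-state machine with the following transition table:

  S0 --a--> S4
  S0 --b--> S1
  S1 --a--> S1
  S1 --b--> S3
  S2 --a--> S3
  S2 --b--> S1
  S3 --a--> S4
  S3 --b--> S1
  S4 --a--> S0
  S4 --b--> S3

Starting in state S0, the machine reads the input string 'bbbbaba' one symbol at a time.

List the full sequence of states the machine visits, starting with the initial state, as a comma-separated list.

Start: S0
  read 'b': S0 --b--> S1
  read 'b': S1 --b--> S3
  read 'b': S3 --b--> S1
  read 'b': S1 --b--> S3
  read 'a': S3 --a--> S4
  read 'b': S4 --b--> S3
  read 'a': S3 --a--> S4

Answer: S0, S1, S3, S1, S3, S4, S3, S4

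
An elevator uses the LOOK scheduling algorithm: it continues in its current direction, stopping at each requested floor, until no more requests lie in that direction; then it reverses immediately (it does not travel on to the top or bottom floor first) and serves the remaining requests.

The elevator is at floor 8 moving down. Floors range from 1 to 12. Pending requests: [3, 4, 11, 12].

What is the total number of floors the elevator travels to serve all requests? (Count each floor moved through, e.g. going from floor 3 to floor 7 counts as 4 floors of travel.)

Answer: 14

Derivation:
Start at floor 8 moving down, LOOK stop order: [4, 3, 11, 12]
  8 → 4: |4-8| = 4, total = 4
  4 → 3: |3-4| = 1, total = 5
  3 → 11: |11-3| = 8, total = 13
  11 → 12: |12-11| = 1, total = 14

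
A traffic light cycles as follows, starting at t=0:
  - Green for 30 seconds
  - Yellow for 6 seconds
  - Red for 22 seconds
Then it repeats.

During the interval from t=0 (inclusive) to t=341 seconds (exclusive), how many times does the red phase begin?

Cycle = 30+6+22 = 58s
red phase starts at t = k*58 + 36 for k=0,1,2,...
Need k*58+36 < 341 → k < 5.259
k ∈ {0, ..., 5} → 6 starts

Answer: 6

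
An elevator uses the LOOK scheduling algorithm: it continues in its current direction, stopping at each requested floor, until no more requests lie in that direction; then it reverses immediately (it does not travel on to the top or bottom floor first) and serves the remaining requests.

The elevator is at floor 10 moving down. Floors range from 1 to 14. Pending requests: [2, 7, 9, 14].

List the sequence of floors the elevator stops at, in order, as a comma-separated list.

Answer: 9, 7, 2, 14

Derivation:
Current: 10, moving DOWN
Serve below first (descending): [9, 7, 2]
Then reverse, serve above (ascending): [14]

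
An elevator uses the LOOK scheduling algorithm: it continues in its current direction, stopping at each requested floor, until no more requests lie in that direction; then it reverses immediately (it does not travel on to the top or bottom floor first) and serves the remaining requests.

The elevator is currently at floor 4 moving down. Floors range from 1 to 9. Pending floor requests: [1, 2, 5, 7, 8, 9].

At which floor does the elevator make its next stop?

Current floor: 4, direction: down
Requests above: [5, 7, 8, 9]
Requests below: [1, 2]
Moving down and requests lie below → nearest below is max([1, 2]) = 2

Answer: 2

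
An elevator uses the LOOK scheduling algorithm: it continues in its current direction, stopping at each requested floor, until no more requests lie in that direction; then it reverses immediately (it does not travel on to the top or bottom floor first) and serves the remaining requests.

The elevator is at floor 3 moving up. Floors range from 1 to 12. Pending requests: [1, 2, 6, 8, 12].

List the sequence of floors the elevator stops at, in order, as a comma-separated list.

Current: 3, moving UP
Serve above first (ascending): [6, 8, 12]
Then reverse, serve below (descending): [2, 1]

Answer: 6, 8, 12, 2, 1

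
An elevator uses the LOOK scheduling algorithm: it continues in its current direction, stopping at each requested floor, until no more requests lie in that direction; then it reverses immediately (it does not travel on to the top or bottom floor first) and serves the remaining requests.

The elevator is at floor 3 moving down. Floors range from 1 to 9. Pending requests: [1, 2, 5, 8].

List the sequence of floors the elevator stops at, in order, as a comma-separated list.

Answer: 2, 1, 5, 8

Derivation:
Current: 3, moving DOWN
Serve below first (descending): [2, 1]
Then reverse, serve above (ascending): [5, 8]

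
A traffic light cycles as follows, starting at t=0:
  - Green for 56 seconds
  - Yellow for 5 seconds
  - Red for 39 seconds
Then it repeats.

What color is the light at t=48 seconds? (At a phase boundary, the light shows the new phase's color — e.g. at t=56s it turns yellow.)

Cycle length = 56 + 5 + 39 = 100s
t = 48, phase_t = 48 mod 100 = 48
48 < 56 (green end) → GREEN

Answer: green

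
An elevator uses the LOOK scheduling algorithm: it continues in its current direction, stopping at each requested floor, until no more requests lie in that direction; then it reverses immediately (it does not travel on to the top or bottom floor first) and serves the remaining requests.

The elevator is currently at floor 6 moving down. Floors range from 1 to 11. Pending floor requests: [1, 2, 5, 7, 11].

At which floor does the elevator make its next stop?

Current floor: 6, direction: down
Requests above: [7, 11]
Requests below: [1, 2, 5]
Moving down and requests lie below → nearest below is max([1, 2, 5]) = 5

Answer: 5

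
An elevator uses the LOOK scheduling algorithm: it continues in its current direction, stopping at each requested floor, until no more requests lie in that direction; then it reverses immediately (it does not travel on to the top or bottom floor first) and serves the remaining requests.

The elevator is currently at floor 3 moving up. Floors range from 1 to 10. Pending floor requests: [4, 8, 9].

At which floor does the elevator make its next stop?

Current floor: 3, direction: up
Requests above: [4, 8, 9]
Requests below: []
Moving up and requests lie above → nearest above is min([4, 8, 9]) = 4

Answer: 4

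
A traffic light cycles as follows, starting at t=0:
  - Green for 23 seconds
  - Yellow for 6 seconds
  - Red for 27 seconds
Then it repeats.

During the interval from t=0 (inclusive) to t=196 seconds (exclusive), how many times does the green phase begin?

Cycle = 23+6+27 = 56s
green phase starts at t = k*56 + 0 for k=0,1,2,...
Need k*56+0 < 196 → k < 3.500
k ∈ {0, ..., 3} → 4 starts

Answer: 4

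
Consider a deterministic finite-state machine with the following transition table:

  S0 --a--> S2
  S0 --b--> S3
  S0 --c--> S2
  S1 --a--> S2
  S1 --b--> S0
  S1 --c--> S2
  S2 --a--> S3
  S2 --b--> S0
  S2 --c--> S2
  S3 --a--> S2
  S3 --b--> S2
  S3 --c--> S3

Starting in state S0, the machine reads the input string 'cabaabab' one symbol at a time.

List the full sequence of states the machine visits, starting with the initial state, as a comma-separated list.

Answer: S0, S2, S3, S2, S3, S2, S0, S2, S0

Derivation:
Start: S0
  read 'c': S0 --c--> S2
  read 'a': S2 --a--> S3
  read 'b': S3 --b--> S2
  read 'a': S2 --a--> S3
  read 'a': S3 --a--> S2
  read 'b': S2 --b--> S0
  read 'a': S0 --a--> S2
  read 'b': S2 --b--> S0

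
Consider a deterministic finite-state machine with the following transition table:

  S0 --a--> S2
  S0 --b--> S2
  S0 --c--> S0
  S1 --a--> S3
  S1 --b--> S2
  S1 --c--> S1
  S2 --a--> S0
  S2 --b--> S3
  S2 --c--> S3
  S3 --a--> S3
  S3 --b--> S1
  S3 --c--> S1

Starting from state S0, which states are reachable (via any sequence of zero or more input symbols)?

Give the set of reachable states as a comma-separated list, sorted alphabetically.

Answer: S0, S1, S2, S3

Derivation:
BFS from S0:
  visit S0: S0--a-->S2 (new), S0--b-->S2 (seen), S0--c-->S0 (seen)
  visit S2: S2--a-->S0 (seen), S2--b-->S3 (new), S2--c-->S3 (seen)
  visit S3: S3--a-->S3 (seen), S3--b-->S1 (new), S3--c-->S1 (seen)
  visit S1: S1--a-->S3 (seen), S1--b-->S2 (seen), S1--c-->S1 (seen)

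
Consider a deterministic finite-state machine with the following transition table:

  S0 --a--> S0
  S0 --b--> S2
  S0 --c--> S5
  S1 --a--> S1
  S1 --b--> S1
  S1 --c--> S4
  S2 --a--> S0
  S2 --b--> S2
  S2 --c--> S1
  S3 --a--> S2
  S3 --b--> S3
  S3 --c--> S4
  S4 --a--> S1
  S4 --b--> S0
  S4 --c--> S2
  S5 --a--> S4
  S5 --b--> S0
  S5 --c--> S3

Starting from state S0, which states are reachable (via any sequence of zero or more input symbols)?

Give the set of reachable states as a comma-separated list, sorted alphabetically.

BFS from S0:
  visit S0: S0--a-->S0 (seen), S0--b-->S2 (new), S0--c-->S5 (new)
  visit S2: S2--a-->S0 (seen), S2--b-->S2 (seen), S2--c-->S1 (new)
  visit S5: S5--a-->S4 (new), S5--b-->S0 (seen), S5--c-->S3 (new)
  visit S1: S1--a-->S1 (seen), S1--b-->S1 (seen), S1--c-->S4 (seen)
  visit S4: S4--a-->S1 (seen), S4--b-->S0 (seen), S4--c-->S2 (seen)
  visit S3: S3--a-->S2 (seen), S3--b-->S3 (seen), S3--c-->S4 (seen)

Answer: S0, S1, S2, S3, S4, S5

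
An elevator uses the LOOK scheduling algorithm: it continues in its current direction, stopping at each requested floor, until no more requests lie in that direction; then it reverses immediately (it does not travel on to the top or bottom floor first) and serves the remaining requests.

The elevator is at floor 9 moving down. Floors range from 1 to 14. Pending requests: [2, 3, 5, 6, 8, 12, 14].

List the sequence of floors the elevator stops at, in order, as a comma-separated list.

Answer: 8, 6, 5, 3, 2, 12, 14

Derivation:
Current: 9, moving DOWN
Serve below first (descending): [8, 6, 5, 3, 2]
Then reverse, serve above (ascending): [12, 14]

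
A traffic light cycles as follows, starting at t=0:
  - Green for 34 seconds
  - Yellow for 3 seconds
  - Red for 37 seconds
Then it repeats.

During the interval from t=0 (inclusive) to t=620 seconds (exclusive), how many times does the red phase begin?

Cycle = 34+3+37 = 74s
red phase starts at t = k*74 + 37 for k=0,1,2,...
Need k*74+37 < 620 → k < 7.878
k ∈ {0, ..., 7} → 8 starts

Answer: 8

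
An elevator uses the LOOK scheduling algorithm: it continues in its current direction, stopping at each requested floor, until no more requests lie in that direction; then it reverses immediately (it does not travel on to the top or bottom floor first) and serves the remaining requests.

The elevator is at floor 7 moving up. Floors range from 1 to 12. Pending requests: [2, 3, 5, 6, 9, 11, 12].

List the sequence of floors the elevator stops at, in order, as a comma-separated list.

Answer: 9, 11, 12, 6, 5, 3, 2

Derivation:
Current: 7, moving UP
Serve above first (ascending): [9, 11, 12]
Then reverse, serve below (descending): [6, 5, 3, 2]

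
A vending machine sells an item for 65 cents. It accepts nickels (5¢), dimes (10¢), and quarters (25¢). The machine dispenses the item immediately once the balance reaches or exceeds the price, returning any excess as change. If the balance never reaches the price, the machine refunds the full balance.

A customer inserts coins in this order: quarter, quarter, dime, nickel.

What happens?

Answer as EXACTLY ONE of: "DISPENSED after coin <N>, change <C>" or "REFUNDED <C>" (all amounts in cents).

Answer: DISPENSED after coin 4, change 0

Derivation:
Price: 65¢
Coin 1 (quarter, 25¢): balance = 25¢
Coin 2 (quarter, 25¢): balance = 50¢
Coin 3 (dime, 10¢): balance = 60¢
Coin 4 (nickel, 5¢): balance = 65¢
  → balance >= price → DISPENSE, change = 65 - 65 = 0¢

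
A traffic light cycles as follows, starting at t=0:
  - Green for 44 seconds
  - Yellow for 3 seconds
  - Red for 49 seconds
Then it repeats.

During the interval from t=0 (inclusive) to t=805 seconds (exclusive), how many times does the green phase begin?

Answer: 9

Derivation:
Cycle = 44+3+49 = 96s
green phase starts at t = k*96 + 0 for k=0,1,2,...
Need k*96+0 < 805 → k < 8.385
k ∈ {0, ..., 8} → 9 starts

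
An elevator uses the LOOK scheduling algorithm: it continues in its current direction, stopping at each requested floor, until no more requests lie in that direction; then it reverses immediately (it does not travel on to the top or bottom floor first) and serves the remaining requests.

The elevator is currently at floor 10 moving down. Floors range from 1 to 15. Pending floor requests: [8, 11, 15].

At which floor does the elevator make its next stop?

Current floor: 10, direction: down
Requests above: [11, 15]
Requests below: [8]
Moving down and requests lie below → nearest below is max([8]) = 8

Answer: 8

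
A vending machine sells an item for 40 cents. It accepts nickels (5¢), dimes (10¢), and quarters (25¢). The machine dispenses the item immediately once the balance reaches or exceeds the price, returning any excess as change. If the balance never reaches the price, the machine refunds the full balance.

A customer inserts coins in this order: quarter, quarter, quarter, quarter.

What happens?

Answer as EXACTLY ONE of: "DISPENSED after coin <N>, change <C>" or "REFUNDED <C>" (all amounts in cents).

Price: 40¢
Coin 1 (quarter, 25¢): balance = 25¢
Coin 2 (quarter, 25¢): balance = 50¢
  → balance >= price → DISPENSE, change = 50 - 40 = 10¢

Answer: DISPENSED after coin 2, change 10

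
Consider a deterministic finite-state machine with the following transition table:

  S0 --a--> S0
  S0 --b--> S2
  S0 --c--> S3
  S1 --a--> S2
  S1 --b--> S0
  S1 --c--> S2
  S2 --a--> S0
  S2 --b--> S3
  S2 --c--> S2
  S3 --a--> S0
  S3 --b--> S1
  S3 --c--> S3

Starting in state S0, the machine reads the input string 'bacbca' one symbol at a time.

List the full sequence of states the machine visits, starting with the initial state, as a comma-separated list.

Start: S0
  read 'b': S0 --b--> S2
  read 'a': S2 --a--> S0
  read 'c': S0 --c--> S3
  read 'b': S3 --b--> S1
  read 'c': S1 --c--> S2
  read 'a': S2 --a--> S0

Answer: S0, S2, S0, S3, S1, S2, S0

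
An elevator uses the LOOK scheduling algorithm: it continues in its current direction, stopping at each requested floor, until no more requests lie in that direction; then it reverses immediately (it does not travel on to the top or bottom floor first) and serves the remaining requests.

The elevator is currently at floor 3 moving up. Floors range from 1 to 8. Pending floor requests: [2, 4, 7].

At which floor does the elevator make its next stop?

Answer: 4

Derivation:
Current floor: 3, direction: up
Requests above: [4, 7]
Requests below: [2]
Moving up and requests lie above → nearest above is min([4, 7]) = 4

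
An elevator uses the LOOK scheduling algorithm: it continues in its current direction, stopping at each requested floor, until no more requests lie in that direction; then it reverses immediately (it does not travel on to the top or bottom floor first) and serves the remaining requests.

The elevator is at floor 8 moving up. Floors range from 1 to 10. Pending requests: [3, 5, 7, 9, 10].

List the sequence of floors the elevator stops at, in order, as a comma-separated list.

Answer: 9, 10, 7, 5, 3

Derivation:
Current: 8, moving UP
Serve above first (ascending): [9, 10]
Then reverse, serve below (descending): [7, 5, 3]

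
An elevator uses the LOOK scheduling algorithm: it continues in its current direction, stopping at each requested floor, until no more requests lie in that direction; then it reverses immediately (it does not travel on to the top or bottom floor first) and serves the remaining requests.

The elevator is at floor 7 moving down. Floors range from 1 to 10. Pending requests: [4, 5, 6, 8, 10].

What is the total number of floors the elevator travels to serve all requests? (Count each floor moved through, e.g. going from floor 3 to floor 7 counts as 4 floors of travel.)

Answer: 9

Derivation:
Start at floor 7 moving down, LOOK stop order: [6, 5, 4, 8, 10]
  7 → 6: |6-7| = 1, total = 1
  6 → 5: |5-6| = 1, total = 2
  5 → 4: |4-5| = 1, total = 3
  4 → 8: |8-4| = 4, total = 7
  8 → 10: |10-8| = 2, total = 9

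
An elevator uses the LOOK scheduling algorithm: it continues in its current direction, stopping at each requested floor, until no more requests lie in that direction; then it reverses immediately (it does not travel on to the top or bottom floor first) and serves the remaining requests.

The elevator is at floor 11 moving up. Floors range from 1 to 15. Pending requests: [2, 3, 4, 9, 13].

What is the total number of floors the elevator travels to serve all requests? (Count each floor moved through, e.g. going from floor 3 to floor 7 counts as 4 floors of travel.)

Start at floor 11 moving up, LOOK stop order: [13, 9, 4, 3, 2]
  11 → 13: |13-11| = 2, total = 2
  13 → 9: |9-13| = 4, total = 6
  9 → 4: |4-9| = 5, total = 11
  4 → 3: |3-4| = 1, total = 12
  3 → 2: |2-3| = 1, total = 13

Answer: 13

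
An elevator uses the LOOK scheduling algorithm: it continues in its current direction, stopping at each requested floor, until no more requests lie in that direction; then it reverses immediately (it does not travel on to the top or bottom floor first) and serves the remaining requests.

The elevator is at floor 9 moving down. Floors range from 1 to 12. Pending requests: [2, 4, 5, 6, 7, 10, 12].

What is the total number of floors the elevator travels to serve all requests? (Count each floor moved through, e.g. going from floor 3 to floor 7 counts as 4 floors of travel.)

Start at floor 9 moving down, LOOK stop order: [7, 6, 5, 4, 2, 10, 12]
  9 → 7: |7-9| = 2, total = 2
  7 → 6: |6-7| = 1, total = 3
  6 → 5: |5-6| = 1, total = 4
  5 → 4: |4-5| = 1, total = 5
  4 → 2: |2-4| = 2, total = 7
  2 → 10: |10-2| = 8, total = 15
  10 → 12: |12-10| = 2, total = 17

Answer: 17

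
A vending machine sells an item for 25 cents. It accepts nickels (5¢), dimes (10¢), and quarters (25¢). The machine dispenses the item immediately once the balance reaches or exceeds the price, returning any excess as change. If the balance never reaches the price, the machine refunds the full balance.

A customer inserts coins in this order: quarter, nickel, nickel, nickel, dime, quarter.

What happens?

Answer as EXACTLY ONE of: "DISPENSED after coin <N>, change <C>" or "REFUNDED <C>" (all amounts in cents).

Answer: DISPENSED after coin 1, change 0

Derivation:
Price: 25¢
Coin 1 (quarter, 25¢): balance = 25¢
  → balance >= price → DISPENSE, change = 25 - 25 = 0¢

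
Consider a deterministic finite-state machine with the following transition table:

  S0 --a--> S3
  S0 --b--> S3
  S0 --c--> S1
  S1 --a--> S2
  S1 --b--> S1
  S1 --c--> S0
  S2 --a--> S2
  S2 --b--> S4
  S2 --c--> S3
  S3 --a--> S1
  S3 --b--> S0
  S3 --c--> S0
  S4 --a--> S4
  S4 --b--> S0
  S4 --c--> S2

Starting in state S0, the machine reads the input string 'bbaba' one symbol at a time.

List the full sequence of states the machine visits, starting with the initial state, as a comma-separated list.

Start: S0
  read 'b': S0 --b--> S3
  read 'b': S3 --b--> S0
  read 'a': S0 --a--> S3
  read 'b': S3 --b--> S0
  read 'a': S0 --a--> S3

Answer: S0, S3, S0, S3, S0, S3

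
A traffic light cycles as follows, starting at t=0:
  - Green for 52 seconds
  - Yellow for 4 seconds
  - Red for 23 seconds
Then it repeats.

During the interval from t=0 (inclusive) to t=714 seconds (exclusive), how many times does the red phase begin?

Cycle = 52+4+23 = 79s
red phase starts at t = k*79 + 56 for k=0,1,2,...
Need k*79+56 < 714 → k < 8.329
k ∈ {0, ..., 8} → 9 starts

Answer: 9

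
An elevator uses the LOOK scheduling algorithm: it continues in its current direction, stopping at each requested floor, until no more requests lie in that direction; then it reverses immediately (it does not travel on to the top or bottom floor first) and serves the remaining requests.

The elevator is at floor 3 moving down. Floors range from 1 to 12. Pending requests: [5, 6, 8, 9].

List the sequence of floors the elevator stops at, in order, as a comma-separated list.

Answer: 5, 6, 8, 9

Derivation:
Current: 3, moving DOWN
Serve below first (descending): []
Then reverse, serve above (ascending): [5, 6, 8, 9]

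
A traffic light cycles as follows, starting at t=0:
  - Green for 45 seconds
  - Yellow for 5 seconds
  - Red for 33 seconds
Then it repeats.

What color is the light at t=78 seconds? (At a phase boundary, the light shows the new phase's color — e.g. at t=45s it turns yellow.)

Answer: red

Derivation:
Cycle length = 45 + 5 + 33 = 83s
t = 78, phase_t = 78 mod 83 = 78
78 >= 50 → RED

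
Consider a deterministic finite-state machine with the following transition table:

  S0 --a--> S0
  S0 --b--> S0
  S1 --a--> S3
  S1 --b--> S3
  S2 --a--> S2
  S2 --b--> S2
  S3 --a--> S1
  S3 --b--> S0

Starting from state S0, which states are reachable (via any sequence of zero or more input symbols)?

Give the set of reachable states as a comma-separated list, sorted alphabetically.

BFS from S0:
  visit S0: S0--a-->S0 (seen), S0--b-->S0 (seen)

Answer: S0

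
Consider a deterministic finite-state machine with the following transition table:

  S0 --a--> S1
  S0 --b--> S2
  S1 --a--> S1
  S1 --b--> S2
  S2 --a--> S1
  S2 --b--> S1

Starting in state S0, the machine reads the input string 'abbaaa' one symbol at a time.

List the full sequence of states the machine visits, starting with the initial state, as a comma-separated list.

Answer: S0, S1, S2, S1, S1, S1, S1

Derivation:
Start: S0
  read 'a': S0 --a--> S1
  read 'b': S1 --b--> S2
  read 'b': S2 --b--> S1
  read 'a': S1 --a--> S1
  read 'a': S1 --a--> S1
  read 'a': S1 --a--> S1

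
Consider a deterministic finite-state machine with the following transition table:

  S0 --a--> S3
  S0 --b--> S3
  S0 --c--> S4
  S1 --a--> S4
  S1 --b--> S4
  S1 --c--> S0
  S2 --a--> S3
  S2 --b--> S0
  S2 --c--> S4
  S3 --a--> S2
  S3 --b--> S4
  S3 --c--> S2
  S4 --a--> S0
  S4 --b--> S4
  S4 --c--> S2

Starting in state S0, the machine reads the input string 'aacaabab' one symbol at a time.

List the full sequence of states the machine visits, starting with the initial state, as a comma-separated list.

Answer: S0, S3, S2, S4, S0, S3, S4, S0, S3

Derivation:
Start: S0
  read 'a': S0 --a--> S3
  read 'a': S3 --a--> S2
  read 'c': S2 --c--> S4
  read 'a': S4 --a--> S0
  read 'a': S0 --a--> S3
  read 'b': S3 --b--> S4
  read 'a': S4 --a--> S0
  read 'b': S0 --b--> S3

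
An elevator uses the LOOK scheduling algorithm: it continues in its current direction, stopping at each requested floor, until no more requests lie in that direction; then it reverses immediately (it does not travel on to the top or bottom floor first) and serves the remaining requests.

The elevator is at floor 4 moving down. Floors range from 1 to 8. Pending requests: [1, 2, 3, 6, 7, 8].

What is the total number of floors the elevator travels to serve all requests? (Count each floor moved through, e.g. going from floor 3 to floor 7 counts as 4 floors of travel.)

Answer: 10

Derivation:
Start at floor 4 moving down, LOOK stop order: [3, 2, 1, 6, 7, 8]
  4 → 3: |3-4| = 1, total = 1
  3 → 2: |2-3| = 1, total = 2
  2 → 1: |1-2| = 1, total = 3
  1 → 6: |6-1| = 5, total = 8
  6 → 7: |7-6| = 1, total = 9
  7 → 8: |8-7| = 1, total = 10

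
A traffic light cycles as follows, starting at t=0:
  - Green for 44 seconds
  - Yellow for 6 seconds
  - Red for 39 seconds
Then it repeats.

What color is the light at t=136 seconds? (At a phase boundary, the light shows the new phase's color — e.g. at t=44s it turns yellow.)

Answer: yellow

Derivation:
Cycle length = 44 + 6 + 39 = 89s
t = 136, phase_t = 136 mod 89 = 47
44 <= 47 < 50 (yellow end) → YELLOW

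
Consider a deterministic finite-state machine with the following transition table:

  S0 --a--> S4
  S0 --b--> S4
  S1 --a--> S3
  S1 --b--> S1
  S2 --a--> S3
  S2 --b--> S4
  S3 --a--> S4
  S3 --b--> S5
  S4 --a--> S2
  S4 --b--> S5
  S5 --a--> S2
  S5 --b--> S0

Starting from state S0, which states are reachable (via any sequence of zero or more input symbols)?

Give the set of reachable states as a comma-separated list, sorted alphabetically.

Answer: S0, S2, S3, S4, S5

Derivation:
BFS from S0:
  visit S0: S0--a-->S4 (new), S0--b-->S4 (seen)
  visit S4: S4--a-->S2 (new), S4--b-->S5 (new)
  visit S2: S2--a-->S3 (new), S2--b-->S4 (seen)
  visit S5: S5--a-->S2 (seen), S5--b-->S0 (seen)
  visit S3: S3--a-->S4 (seen), S3--b-->S5 (seen)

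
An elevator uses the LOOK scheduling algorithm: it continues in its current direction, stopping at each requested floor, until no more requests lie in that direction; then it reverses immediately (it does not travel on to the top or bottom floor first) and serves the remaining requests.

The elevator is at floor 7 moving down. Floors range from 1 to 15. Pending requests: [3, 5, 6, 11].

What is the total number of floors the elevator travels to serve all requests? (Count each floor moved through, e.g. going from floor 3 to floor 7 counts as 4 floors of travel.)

Answer: 12

Derivation:
Start at floor 7 moving down, LOOK stop order: [6, 5, 3, 11]
  7 → 6: |6-7| = 1, total = 1
  6 → 5: |5-6| = 1, total = 2
  5 → 3: |3-5| = 2, total = 4
  3 → 11: |11-3| = 8, total = 12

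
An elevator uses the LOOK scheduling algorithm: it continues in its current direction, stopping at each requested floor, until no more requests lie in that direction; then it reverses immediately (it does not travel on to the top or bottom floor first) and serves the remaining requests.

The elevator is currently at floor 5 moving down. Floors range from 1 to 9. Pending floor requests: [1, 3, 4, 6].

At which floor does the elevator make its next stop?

Current floor: 5, direction: down
Requests above: [6]
Requests below: [1, 3, 4]
Moving down and requests lie below → nearest below is max([1, 3, 4]) = 4

Answer: 4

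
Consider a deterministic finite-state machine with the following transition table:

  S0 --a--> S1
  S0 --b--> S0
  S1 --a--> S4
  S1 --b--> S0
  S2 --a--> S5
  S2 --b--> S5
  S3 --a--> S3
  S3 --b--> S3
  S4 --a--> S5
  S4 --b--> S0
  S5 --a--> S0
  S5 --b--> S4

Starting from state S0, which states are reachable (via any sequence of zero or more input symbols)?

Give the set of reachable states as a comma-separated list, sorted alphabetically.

BFS from S0:
  visit S0: S0--a-->S1 (new), S0--b-->S0 (seen)
  visit S1: S1--a-->S4 (new), S1--b-->S0 (seen)
  visit S4: S4--a-->S5 (new), S4--b-->S0 (seen)
  visit S5: S5--a-->S0 (seen), S5--b-->S4 (seen)

Answer: S0, S1, S4, S5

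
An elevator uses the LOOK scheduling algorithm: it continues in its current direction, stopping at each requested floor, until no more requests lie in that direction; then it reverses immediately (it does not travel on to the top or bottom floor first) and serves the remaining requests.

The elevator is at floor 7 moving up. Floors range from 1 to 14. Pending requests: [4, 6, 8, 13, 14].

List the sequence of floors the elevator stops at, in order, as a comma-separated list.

Answer: 8, 13, 14, 6, 4

Derivation:
Current: 7, moving UP
Serve above first (ascending): [8, 13, 14]
Then reverse, serve below (descending): [6, 4]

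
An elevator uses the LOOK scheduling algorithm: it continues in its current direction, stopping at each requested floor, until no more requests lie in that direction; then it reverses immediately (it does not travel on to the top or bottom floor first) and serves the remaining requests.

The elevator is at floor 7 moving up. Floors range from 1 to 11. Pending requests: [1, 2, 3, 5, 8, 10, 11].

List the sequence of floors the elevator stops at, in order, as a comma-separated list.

Current: 7, moving UP
Serve above first (ascending): [8, 10, 11]
Then reverse, serve below (descending): [5, 3, 2, 1]

Answer: 8, 10, 11, 5, 3, 2, 1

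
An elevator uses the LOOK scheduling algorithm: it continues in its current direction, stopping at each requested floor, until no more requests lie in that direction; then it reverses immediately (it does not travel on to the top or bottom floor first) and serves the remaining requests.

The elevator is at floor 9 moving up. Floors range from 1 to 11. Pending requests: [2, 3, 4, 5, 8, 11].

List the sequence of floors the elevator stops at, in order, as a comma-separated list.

Current: 9, moving UP
Serve above first (ascending): [11]
Then reverse, serve below (descending): [8, 5, 4, 3, 2]

Answer: 11, 8, 5, 4, 3, 2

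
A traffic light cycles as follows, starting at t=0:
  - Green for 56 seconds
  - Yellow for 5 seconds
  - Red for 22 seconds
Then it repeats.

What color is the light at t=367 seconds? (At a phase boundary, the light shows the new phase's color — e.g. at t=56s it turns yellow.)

Answer: green

Derivation:
Cycle length = 56 + 5 + 22 = 83s
t = 367, phase_t = 367 mod 83 = 35
35 < 56 (green end) → GREEN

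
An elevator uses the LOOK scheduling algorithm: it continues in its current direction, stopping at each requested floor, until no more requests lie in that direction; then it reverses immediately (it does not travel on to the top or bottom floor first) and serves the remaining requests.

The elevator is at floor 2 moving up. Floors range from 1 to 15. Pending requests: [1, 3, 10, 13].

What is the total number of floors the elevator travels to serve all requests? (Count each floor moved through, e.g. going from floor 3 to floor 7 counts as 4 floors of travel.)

Start at floor 2 moving up, LOOK stop order: [3, 10, 13, 1]
  2 → 3: |3-2| = 1, total = 1
  3 → 10: |10-3| = 7, total = 8
  10 → 13: |13-10| = 3, total = 11
  13 → 1: |1-13| = 12, total = 23

Answer: 23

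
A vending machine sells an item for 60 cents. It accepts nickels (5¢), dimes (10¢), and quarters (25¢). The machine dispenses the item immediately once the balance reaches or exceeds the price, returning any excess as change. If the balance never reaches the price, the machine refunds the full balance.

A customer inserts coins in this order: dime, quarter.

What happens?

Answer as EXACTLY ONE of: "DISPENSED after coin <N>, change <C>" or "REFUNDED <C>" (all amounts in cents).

Price: 60¢
Coin 1 (dime, 10¢): balance = 10¢
Coin 2 (quarter, 25¢): balance = 35¢
All coins inserted, balance 35¢ < price 60¢ → REFUND 35¢

Answer: REFUNDED 35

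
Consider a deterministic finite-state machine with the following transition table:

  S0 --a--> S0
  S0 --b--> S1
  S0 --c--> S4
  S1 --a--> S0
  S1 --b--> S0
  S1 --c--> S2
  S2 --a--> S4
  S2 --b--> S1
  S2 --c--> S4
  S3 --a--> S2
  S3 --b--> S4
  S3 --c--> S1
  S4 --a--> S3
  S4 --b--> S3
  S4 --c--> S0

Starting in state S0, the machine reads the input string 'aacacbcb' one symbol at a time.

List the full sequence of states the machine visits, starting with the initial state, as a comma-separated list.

Answer: S0, S0, S0, S4, S3, S1, S0, S4, S3

Derivation:
Start: S0
  read 'a': S0 --a--> S0
  read 'a': S0 --a--> S0
  read 'c': S0 --c--> S4
  read 'a': S4 --a--> S3
  read 'c': S3 --c--> S1
  read 'b': S1 --b--> S0
  read 'c': S0 --c--> S4
  read 'b': S4 --b--> S3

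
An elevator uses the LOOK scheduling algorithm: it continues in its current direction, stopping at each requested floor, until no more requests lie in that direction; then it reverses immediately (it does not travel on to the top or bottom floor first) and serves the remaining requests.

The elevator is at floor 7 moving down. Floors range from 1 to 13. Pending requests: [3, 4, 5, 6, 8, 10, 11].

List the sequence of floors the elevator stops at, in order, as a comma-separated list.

Answer: 6, 5, 4, 3, 8, 10, 11

Derivation:
Current: 7, moving DOWN
Serve below first (descending): [6, 5, 4, 3]
Then reverse, serve above (ascending): [8, 10, 11]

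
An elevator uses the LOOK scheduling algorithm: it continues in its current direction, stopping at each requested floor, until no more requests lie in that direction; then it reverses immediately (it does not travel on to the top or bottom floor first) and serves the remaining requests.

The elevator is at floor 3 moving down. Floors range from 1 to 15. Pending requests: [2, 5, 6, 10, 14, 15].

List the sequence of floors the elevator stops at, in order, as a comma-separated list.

Answer: 2, 5, 6, 10, 14, 15

Derivation:
Current: 3, moving DOWN
Serve below first (descending): [2]
Then reverse, serve above (ascending): [5, 6, 10, 14, 15]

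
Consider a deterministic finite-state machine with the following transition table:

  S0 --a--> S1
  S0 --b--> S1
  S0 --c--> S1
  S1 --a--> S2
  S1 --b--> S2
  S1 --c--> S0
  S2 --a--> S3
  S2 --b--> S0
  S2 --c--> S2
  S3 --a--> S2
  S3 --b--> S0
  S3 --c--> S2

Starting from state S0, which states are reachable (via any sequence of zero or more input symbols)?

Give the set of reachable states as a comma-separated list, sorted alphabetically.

Answer: S0, S1, S2, S3

Derivation:
BFS from S0:
  visit S0: S0--a-->S1 (new), S0--b-->S1 (seen), S0--c-->S1 (seen)
  visit S1: S1--a-->S2 (new), S1--b-->S2 (seen), S1--c-->S0 (seen)
  visit S2: S2--a-->S3 (new), S2--b-->S0 (seen), S2--c-->S2 (seen)
  visit S3: S3--a-->S2 (seen), S3--b-->S0 (seen), S3--c-->S2 (seen)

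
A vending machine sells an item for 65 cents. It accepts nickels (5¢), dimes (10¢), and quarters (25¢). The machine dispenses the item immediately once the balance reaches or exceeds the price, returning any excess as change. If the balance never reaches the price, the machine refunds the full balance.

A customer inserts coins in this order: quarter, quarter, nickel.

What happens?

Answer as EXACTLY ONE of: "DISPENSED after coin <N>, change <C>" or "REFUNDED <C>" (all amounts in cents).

Price: 65¢
Coin 1 (quarter, 25¢): balance = 25¢
Coin 2 (quarter, 25¢): balance = 50¢
Coin 3 (nickel, 5¢): balance = 55¢
All coins inserted, balance 55¢ < price 65¢ → REFUND 55¢

Answer: REFUNDED 55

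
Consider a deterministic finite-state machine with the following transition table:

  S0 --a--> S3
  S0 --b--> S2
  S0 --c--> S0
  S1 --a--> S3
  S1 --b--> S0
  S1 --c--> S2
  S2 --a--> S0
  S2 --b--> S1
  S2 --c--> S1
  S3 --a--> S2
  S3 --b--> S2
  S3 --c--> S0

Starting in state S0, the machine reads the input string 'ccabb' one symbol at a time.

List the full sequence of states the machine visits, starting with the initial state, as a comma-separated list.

Start: S0
  read 'c': S0 --c--> S0
  read 'c': S0 --c--> S0
  read 'a': S0 --a--> S3
  read 'b': S3 --b--> S2
  read 'b': S2 --b--> S1

Answer: S0, S0, S0, S3, S2, S1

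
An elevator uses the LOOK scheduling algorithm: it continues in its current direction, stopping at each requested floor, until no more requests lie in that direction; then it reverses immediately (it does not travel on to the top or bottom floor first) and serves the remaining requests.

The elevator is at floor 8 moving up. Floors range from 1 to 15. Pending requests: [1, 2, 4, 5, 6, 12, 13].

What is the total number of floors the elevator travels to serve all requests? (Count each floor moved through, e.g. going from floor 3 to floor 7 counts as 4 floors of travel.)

Answer: 17

Derivation:
Start at floor 8 moving up, LOOK stop order: [12, 13, 6, 5, 4, 2, 1]
  8 → 12: |12-8| = 4, total = 4
  12 → 13: |13-12| = 1, total = 5
  13 → 6: |6-13| = 7, total = 12
  6 → 5: |5-6| = 1, total = 13
  5 → 4: |4-5| = 1, total = 14
  4 → 2: |2-4| = 2, total = 16
  2 → 1: |1-2| = 1, total = 17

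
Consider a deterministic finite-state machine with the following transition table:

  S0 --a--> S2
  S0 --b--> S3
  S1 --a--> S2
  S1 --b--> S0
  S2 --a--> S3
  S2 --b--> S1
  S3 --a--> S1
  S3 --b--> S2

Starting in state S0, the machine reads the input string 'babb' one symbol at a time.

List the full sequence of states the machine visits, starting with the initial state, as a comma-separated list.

Answer: S0, S3, S1, S0, S3

Derivation:
Start: S0
  read 'b': S0 --b--> S3
  read 'a': S3 --a--> S1
  read 'b': S1 --b--> S0
  read 'b': S0 --b--> S3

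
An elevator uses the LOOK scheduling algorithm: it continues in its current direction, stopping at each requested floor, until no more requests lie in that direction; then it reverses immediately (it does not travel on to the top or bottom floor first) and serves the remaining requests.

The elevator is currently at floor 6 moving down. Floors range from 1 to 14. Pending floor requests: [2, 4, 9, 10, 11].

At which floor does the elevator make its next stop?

Current floor: 6, direction: down
Requests above: [9, 10, 11]
Requests below: [2, 4]
Moving down and requests lie below → nearest below is max([2, 4]) = 4

Answer: 4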